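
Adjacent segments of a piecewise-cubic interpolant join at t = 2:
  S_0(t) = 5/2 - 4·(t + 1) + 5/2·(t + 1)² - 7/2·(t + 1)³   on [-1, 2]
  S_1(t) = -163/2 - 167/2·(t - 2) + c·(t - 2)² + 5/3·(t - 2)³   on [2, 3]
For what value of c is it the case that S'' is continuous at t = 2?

S_0''(t) = 5 - 21·(t + 1), so S_0''(2) = -58. On the right, S_1''(2) = 2c, so c = -29.

-29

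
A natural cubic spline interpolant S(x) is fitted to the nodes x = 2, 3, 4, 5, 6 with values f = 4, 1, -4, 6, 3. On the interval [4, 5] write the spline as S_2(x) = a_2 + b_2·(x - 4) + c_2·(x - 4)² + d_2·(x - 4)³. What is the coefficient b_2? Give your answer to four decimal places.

Write M_i for S''(x_i). With h_i = 1, 1, 1, 1 and divided differences Δ_i = -3, -5, 10, -3, the continuity of S' gives the tridiagonal system
  1·M_0 + 4·M_1 + 1·M_2 = 6(Δ_1 - Δ_0) = -12
  1·M_1 + 4·M_2 + 1·M_3 = 6(Δ_2 - Δ_1) = 90
  1·M_2 + 4·M_3 + 1·M_4 = 6(Δ_3 - Δ_2) = -78
Natural end conditions: M_0 = M_4 = 0.
Hence M_0 = 0, M_1 = -309/28, M_2 = 225/7, M_3 = -771/28, M_4 = 0.
On [4, 5], with S_2(x) = a_2 + b_2·(x - 4) + c_2·(x - 4)² + d_2·(x - 4)³: c_2 = M_2/2 = 225/14, d_2 = (M_3 - M_2)/(6h_2) = -557/56, b_2 = Δ_2 - h_2(2M_2 + M_3)/6 = 31/8.

3.8750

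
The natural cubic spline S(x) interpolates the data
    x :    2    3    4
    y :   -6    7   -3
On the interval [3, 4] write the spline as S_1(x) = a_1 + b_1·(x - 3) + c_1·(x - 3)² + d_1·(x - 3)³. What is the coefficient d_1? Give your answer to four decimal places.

5.7500

With m_i denoting the second derivative at x_i, h_i = 1, 1, and Δ_i = (y_(i+1) − y_i)/h_i = 13, -10:
  1·m_0 + 4·m_1 + 1·m_2 = 6(Δ_1 - Δ_0) = -138
Natural end conditions: m_0 = m_2 = 0.
Solving the tridiagonal system: m_0 = 0, m_1 = -69/2, m_2 = 0.
On [3, 4], with S_1(x) = a_1 + b_1·(x - 3) + c_1·(x - 3)² + d_1·(x - 3)³: c_1 = m_1/2 = -69/4, d_1 = (m_2 - m_1)/(6h_1) = 23/4, b_1 = Δ_1 - h_1(2m_1 + m_2)/6 = 3/2.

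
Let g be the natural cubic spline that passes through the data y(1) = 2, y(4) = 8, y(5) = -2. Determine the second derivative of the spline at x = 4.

With M_i denoting the second derivative at x_i, h_i = 3, 1, and Δ_i = (y_(i+1) − y_i)/h_i = 2, -10:
  3·M_0 + 8·M_1 + 1·M_2 = 6(Δ_1 - Δ_0) = -72
Natural end conditions: M_0 = M_2 = 0.
Solving: M_0 = 0, M_1 = -9, M_2 = 0.

-9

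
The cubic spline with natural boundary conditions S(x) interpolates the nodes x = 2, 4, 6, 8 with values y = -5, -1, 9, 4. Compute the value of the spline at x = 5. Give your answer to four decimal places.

With M_i denoting the second derivative at x_i, h_i = 2, 2, 2, and Δ_i = (y_(i+1) − y_i)/h_i = 2, 5, -5/2:
  2·M_0 + 8·M_1 + 2·M_2 = 6(Δ_1 - Δ_0) = 18
  2·M_1 + 8·M_2 + 2·M_3 = 6(Δ_2 - Δ_1) = -45
Natural end conditions: M_0 = M_3 = 0.
Hence M_0 = 0, M_1 = 39/10, M_2 = -33/5, M_3 = 0.
On [4, 6], S(x) = -1 + 23/5·(x - 4) + 39/20·(x - 4)² - 7/8·(x - 4)³.
With (x - 4) = 1: S(5) = 187/40.

4.6750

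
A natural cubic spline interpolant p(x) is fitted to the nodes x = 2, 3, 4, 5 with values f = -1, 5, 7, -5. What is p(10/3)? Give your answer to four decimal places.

Let σ_i = p''(x_i). Step sizes h_i = 1, 1, 1; slopes of the chords Δ_i = (y_(i+1) - y_i)/h_i = 6, 2, -12.
  1·σ_0 + 4·σ_1 + 1·σ_2 = 6(Δ_1 - Δ_0) = -24
  1·σ_1 + 4·σ_2 + 1·σ_3 = 6(Δ_2 - Δ_1) = -84
Natural end conditions: σ_0 = σ_3 = 0.
Hence σ_0 = 0, σ_1 = -4/5, σ_2 = -104/5, σ_3 = 0.
On [3, 4], p(x) = 5 + 86/15·(x - 3) - 2/5·(x - 3)² - 10/3·(x - 3)³.
With (x - 3) = 1/3: p(10/3) = 2731/405.

6.7432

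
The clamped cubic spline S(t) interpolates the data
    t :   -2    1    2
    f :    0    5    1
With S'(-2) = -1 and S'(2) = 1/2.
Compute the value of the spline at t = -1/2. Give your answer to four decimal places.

3.6016

Put σ_i = S'' at the i-th knot. Here h = (3, 1) and Δ = (5/3, -4), so the interior equations h_(i-1)·σ_(i-1) + 2(h_(i-1)+h_i)·σ_i + h_i·σ_(i+1) = 6(Δ_i − Δ_(i-1)) read
  3·σ_0 + 8·σ_1 + 1·σ_2 = 6(Δ_1 - Δ_0) = -34
Clamped end conditions give two more equations: 2h_0·σ_0 + h_0·σ_1 = 6(Δ_0 - S'(-2)) = 16 and h_1·σ_1 + 2h_1·σ_2 = 6(S'(2) - Δ_1) = 27.
Solving the tridiagonal system: σ_0 = 175/24, σ_1 = -37/4, σ_2 = 145/8.
On [-2, 1], S(t) = 0 - 1·(t + 2) + 175/48·(t + 2)² - 397/432·(t + 2)³.
With (t + 2) = 3/2: S(-1/2) = 461/128.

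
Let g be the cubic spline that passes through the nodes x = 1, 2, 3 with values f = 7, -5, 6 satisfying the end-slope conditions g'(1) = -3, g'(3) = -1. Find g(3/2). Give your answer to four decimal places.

0.5938

Put M_i = g'' at the i-th knot. Here h = (1, 1) and Δ = (-12, 11), so the interior equations h_(i-1)·M_(i-1) + 2(h_(i-1)+h_i)·M_i + h_i·M_(i+1) = 6(Δ_i − Δ_(i-1)) read
  1·M_0 + 4·M_1 + 1·M_2 = 6(Δ_1 - Δ_0) = 138
Clamped end conditions give two more equations: 2h_0·M_0 + h_0·M_1 = 6(Δ_0 - g'(1)) = -54 and h_1·M_1 + 2h_1·M_2 = 6(g'(3) - Δ_1) = -72.
Forward elimination and back-substitution give M_0 = -121/2, M_1 = 67, M_2 = -139/2.
On [1, 2], g(x) = 7 - 3·(x - 1) - 121/4·(x - 1)² + 85/4·(x - 1)³.
With (x - 1) = 1/2: g(3/2) = 19/32.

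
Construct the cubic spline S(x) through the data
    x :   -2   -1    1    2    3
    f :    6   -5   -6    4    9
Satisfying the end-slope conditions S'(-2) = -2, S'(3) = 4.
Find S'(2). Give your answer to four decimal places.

7.9727

Put σ_i = S'' at the i-th knot. Here h = (1, 2, 1, 1) and Δ = (-11, -1/2, 10, 5), so the interior equations h_(i-1)·σ_(i-1) + 2(h_(i-1)+h_i)·σ_i + h_i·σ_(i+1) = 6(Δ_i − Δ_(i-1)) read
  1·σ_0 + 6·σ_1 + 2·σ_2 = 6(Δ_1 - Δ_0) = 63
  2·σ_1 + 6·σ_2 + 1·σ_3 = 6(Δ_2 - Δ_1) = 63
  1·σ_2 + 4·σ_3 + 1·σ_4 = 6(Δ_3 - Δ_2) = -30
Clamped end conditions give two more equations: 2h_0·σ_0 + h_0·σ_1 = 6(Δ_0 - S'(-2)) = -54 and h_3·σ_3 + 2h_3·σ_4 = 6(S'(3) - Δ_3) = -6.
Forward elimination and back-substitution give σ_0 = -2163/64, σ_1 = 435/32, σ_2 = 975/128, σ_3 = -633/64, σ_4 = 249/128.
On [2, 3], S'(x) = b_3 + 2c_3·(x - 2) + 3d_3·(x - 2)² with b_3 = Δ_3 - h_3(2σ_3 + σ_4)/6 = 2041/256, c_3 = σ_3/2 = -633/128, d_3 = (σ_4 - σ_3)/(6h_3) = 505/256. So S'(2) = 2041/256.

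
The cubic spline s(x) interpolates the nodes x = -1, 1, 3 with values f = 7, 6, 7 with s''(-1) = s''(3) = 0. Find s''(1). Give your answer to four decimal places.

Write σ_i for s''(x_i). With h_i = 2, 2 and divided differences Δ_i = -1/2, 1/2, the continuity of s' gives the tridiagonal system
  2·σ_0 + 8·σ_1 + 2·σ_2 = 6(Δ_1 - Δ_0) = 6
Natural end conditions: σ_0 = σ_2 = 0.
Solving the tridiagonal system: σ_0 = 0, σ_1 = 3/4, σ_2 = 0.

0.7500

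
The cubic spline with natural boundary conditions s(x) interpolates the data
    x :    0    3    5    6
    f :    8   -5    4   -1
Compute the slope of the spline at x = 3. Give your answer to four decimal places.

Write σ_i for s''(x_i). With h_i = 3, 2, 1 and divided differences Δ_i = -13/3, 9/2, -5, the continuity of s' gives the tridiagonal system
  3·σ_0 + 10·σ_1 + 2·σ_2 = 6(Δ_1 - Δ_0) = 53
  2·σ_1 + 6·σ_2 + 1·σ_3 = 6(Δ_2 - Δ_1) = -57
Natural end conditions: σ_0 = σ_3 = 0.
Solving the tridiagonal system: σ_0 = 0, σ_1 = 54/7, σ_2 = -169/14, σ_3 = 0.
On [3, 5], s'(x) = b_1 + 2c_1·(x - 3) + 3d_1·(x - 3)² with b_1 = Δ_1 - h_1(2σ_1 + σ_2)/6 = 71/21, c_1 = σ_1/2 = 27/7, d_1 = (σ_2 - σ_1)/(6h_1) = -277/168. So s'(3) = 71/21.

3.3810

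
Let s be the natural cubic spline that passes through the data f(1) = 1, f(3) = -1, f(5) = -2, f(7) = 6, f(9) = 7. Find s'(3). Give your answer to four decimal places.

Let σ_i = s''(x_i). Step sizes h_i = 2, 2, 2, 2; slopes of the chords Δ_i = (y_(i+1) - y_i)/h_i = -1, -1/2, 4, 1/2.
  2·σ_0 + 8·σ_1 + 2·σ_2 = 6(Δ_1 - Δ_0) = 3
  2·σ_1 + 8·σ_2 + 2·σ_3 = 6(Δ_2 - Δ_1) = 27
  2·σ_2 + 8·σ_3 + 2·σ_4 = 6(Δ_3 - Δ_2) = -21
Natural end conditions: σ_0 = σ_4 = 0.
Solving: σ_0 = 0, σ_1 = -3/4, σ_2 = 9/2, σ_3 = -15/4, σ_4 = 0.
On [3, 5], s'(t) = b_1 + 2c_1·(t - 3) + 3d_1·(t - 3)² with b_1 = Δ_1 - h_1(2σ_1 + σ_2)/6 = -3/2, c_1 = σ_1/2 = -3/8, d_1 = (σ_2 - σ_1)/(6h_1) = 7/16. So s'(3) = -3/2.

-1.5000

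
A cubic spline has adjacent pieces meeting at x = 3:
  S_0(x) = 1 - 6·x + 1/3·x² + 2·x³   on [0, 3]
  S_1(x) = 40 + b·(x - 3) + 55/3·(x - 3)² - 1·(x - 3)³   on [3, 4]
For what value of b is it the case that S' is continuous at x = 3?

50

S_0'(x) = -6 + 2/3·x + 6·x², so S_0'(3) = 50. On the right, S_1'(3) = b, so b = 50.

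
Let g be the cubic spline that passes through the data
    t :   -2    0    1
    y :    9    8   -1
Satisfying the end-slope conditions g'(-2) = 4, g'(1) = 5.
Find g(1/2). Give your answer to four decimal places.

1.4271

Write σ_i for g''(x_i). With h_i = 2, 1 and divided differences Δ_i = -1/2, -9, the continuity of g' gives the tridiagonal system
  2·σ_0 + 6·σ_1 + 1·σ_2 = 6(Δ_1 - Δ_0) = -51
Clamped end conditions give two more equations: 2h_0·σ_0 + h_0·σ_1 = 6(Δ_0 - g'(-2)) = -27 and h_1·σ_1 + 2h_1·σ_2 = 6(g'(1) - Δ_1) = 84.
Hence σ_0 = 25/12, σ_1 = -53/3, σ_2 = 305/6.
On [0, 1], g(t) = 8 - 139/12·t - 53/6·t² + 137/12·t³.
With t = 1/2: g(1/2) = 137/96.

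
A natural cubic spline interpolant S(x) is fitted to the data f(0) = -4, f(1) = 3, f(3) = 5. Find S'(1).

Put m_i = S'' at the i-th knot. Here h = (1, 2) and Δ = (7, 1), so the interior equations h_(i-1)·m_(i-1) + 2(h_(i-1)+h_i)·m_i + h_i·m_(i+1) = 6(Δ_i − Δ_(i-1)) read
  1·m_0 + 6·m_1 + 2·m_2 = 6(Δ_1 - Δ_0) = -36
Natural end conditions: m_0 = m_2 = 0.
Solving the tridiagonal system: m_0 = 0, m_1 = -6, m_2 = 0.
On [1, 3], S'(x) = b_1 + 2c_1·(x - 1) + 3d_1·(x - 1)² with b_1 = Δ_1 - h_1(2m_1 + m_2)/6 = 5, c_1 = m_1/2 = -3, d_1 = (m_2 - m_1)/(6h_1) = 1/2. So S'(1) = 5.

5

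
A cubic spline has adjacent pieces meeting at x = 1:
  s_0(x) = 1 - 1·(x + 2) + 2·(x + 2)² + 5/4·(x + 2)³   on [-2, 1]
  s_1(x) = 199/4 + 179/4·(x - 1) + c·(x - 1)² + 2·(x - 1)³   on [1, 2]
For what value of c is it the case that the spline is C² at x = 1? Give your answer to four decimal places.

13.2500

s_0''(x) = 4 + 15/2·(x + 2), so s_0''(1) = 53/2. On the right, s_1''(1) = 2c, so c = 53/4.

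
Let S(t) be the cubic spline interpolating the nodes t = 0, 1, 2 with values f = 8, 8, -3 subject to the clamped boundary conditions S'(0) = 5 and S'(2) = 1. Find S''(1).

-29

Put M_i = S'' at the i-th knot. Here h = (1, 1) and Δ = (0, -11), so the interior equations h_(i-1)·M_(i-1) + 2(h_(i-1)+h_i)·M_i + h_i·M_(i+1) = 6(Δ_i − Δ_(i-1)) read
  1·M_0 + 4·M_1 + 1·M_2 = 6(Δ_1 - Δ_0) = -66
Clamped end conditions give two more equations: 2h_0·M_0 + h_0·M_1 = 6(Δ_0 - S'(0)) = -30 and h_1·M_1 + 2h_1·M_2 = 6(S'(2) - Δ_1) = 72.
Forward elimination and back-substitution give M_0 = -1/2, M_1 = -29, M_2 = 101/2.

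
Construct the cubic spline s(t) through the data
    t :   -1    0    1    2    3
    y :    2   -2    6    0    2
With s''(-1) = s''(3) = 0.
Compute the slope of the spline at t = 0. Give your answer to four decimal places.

4.7143

With M_i denoting the second derivative at x_i, h_i = 1, 1, 1, 1, and Δ_i = (y_(i+1) − y_i)/h_i = -4, 8, -6, 2:
  1·M_0 + 4·M_1 + 1·M_2 = 6(Δ_1 - Δ_0) = 72
  1·M_1 + 4·M_2 + 1·M_3 = 6(Δ_2 - Δ_1) = -84
  1·M_2 + 4·M_3 + 1·M_4 = 6(Δ_3 - Δ_2) = 48
Natural end conditions: M_0 = M_4 = 0.
Hence M_0 = 0, M_1 = 183/7, M_2 = -228/7, M_3 = 141/7, M_4 = 0.
On [0, 1], s'(t) = b_1 + 2c_1·t + 3d_1·t² with b_1 = Δ_1 - h_1(2M_1 + M_2)/6 = 33/7, c_1 = M_1/2 = 183/14, d_1 = (M_2 - M_1)/(6h_1) = -137/14. So s'(0) = 33/7.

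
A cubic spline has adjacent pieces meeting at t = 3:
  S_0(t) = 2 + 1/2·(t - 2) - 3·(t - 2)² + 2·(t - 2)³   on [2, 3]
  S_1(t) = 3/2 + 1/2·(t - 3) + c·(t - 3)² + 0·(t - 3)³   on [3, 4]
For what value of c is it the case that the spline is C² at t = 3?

S_0''(t) = -6 + 12·(t - 2), so S_0''(3) = 6. On the right, S_1''(3) = 2c, so c = 3.

3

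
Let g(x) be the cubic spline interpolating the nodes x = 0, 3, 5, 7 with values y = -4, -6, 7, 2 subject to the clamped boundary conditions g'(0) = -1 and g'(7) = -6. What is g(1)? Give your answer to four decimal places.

Let M_i = g''(x_i). Step sizes h_i = 3, 2, 2; slopes of the chords Δ_i = (y_(i+1) - y_i)/h_i = -2/3, 13/2, -5/2.
  3·M_0 + 10·M_1 + 2·M_2 = 6(Δ_1 - Δ_0) = 43
  2·M_1 + 8·M_2 + 2·M_3 = 6(Δ_2 - Δ_1) = -54
Clamped end conditions give two more equations: 2h_0·M_0 + h_0·M_1 = 6(Δ_0 - g'(0)) = 2 and h_2·M_2 + 2h_2·M_3 = 6(g'(7) - Δ_2) = -21.
Hence M_0 = -344/111, M_1 = 254/37, M_2 = -605/74, M_3 = -43/37.
On [0, 3], g(x) = -4 - 1·x - 172/111·x² + 553/999·x³.
With x = 1: g(1) = -5990/999.

-5.9960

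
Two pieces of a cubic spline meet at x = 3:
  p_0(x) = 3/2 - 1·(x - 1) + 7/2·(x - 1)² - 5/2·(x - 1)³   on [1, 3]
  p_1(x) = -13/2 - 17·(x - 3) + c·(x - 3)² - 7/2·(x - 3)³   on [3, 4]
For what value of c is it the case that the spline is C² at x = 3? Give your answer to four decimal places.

-11.5000

p_0''(x) = 7 - 15·(x - 1), so p_0''(3) = -23. On the right, p_1''(3) = 2c, so c = -23/2.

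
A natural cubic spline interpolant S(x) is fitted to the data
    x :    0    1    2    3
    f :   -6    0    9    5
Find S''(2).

-22

With M_i denoting the second derivative at x_i, h_i = 1, 1, 1, and Δ_i = (y_(i+1) − y_i)/h_i = 6, 9, -4:
  1·M_0 + 4·M_1 + 1·M_2 = 6(Δ_1 - Δ_0) = 18
  1·M_1 + 4·M_2 + 1·M_3 = 6(Δ_2 - Δ_1) = -78
Natural end conditions: M_0 = M_3 = 0.
Hence M_0 = 0, M_1 = 10, M_2 = -22, M_3 = 0.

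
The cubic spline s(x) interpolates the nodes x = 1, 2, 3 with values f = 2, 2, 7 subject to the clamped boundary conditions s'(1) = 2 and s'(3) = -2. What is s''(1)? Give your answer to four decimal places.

Let M_i = s''(x_i). Step sizes h_i = 1, 1; slopes of the chords Δ_i = (y_(i+1) - y_i)/h_i = 0, 5.
  1·M_0 + 4·M_1 + 1·M_2 = 6(Δ_1 - Δ_0) = 30
Clamped end conditions give two more equations: 2h_0·M_0 + h_0·M_1 = 6(Δ_0 - s'(1)) = -12 and h_1·M_1 + 2h_1·M_2 = 6(s'(3) - Δ_1) = -42.
Solving the tridiagonal system: M_0 = -31/2, M_1 = 19, M_2 = -61/2.

-15.5000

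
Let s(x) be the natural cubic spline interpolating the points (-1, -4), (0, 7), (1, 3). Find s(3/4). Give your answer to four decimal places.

Write M_i for s''(x_i). With h_i = 1, 1 and divided differences Δ_i = 11, -4, the continuity of s' gives the tridiagonal system
  1·M_0 + 4·M_1 + 1·M_2 = 6(Δ_1 - Δ_0) = -90
Natural end conditions: M_0 = M_2 = 0.
Forward elimination and back-substitution give M_0 = 0, M_1 = -45/2, M_2 = 0.
On [0, 1], s(x) = 7 + 7/2·x - 45/4·x² + 15/4·x³.
With x = 3/4: s(3/4) = 1249/256.

4.8789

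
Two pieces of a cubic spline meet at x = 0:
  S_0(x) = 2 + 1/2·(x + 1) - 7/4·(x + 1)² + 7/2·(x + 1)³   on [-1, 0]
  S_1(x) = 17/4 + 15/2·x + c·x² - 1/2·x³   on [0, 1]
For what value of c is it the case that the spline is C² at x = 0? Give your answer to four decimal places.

S_0''(x) = -7/2 + 21·(x + 1), so S_0''(0) = 35/2. On the right, S_1''(0) = 2c, so c = 35/4.

8.7500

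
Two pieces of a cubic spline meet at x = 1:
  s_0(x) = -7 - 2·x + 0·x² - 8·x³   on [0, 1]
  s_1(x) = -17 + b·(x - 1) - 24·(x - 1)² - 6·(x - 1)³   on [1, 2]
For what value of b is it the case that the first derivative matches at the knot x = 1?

s_0'(x) = -2 + 0·x - 24·x², so s_0'(1) = -26. On the right, s_1'(1) = b, so b = -26.

-26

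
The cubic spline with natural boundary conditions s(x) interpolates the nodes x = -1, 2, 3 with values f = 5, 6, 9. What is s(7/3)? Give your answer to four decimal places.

6.8765

Put σ_i = s'' at the i-th knot. Here h = (3, 1) and Δ = (1/3, 3), so the interior equations h_(i-1)·σ_(i-1) + 2(h_(i-1)+h_i)·σ_i + h_i·σ_(i+1) = 6(Δ_i − Δ_(i-1)) read
  3·σ_0 + 8·σ_1 + 1·σ_2 = 6(Δ_1 - Δ_0) = 16
Natural end conditions: σ_0 = σ_2 = 0.
Solving the tridiagonal system: σ_0 = 0, σ_1 = 2, σ_2 = 0.
On [2, 3], s(x) = 6 + 7/3·(x - 2) + 1·(x - 2)² - 1/3·(x - 2)³.
With (x - 2) = 1/3: s(7/3) = 557/81.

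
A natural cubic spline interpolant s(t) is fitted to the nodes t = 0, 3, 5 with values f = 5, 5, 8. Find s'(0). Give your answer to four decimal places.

With m_i denoting the second derivative at x_i, h_i = 3, 2, and Δ_i = (y_(i+1) − y_i)/h_i = 0, 3/2:
  3·m_0 + 10·m_1 + 2·m_2 = 6(Δ_1 - Δ_0) = 9
Natural end conditions: m_0 = m_2 = 0.
Forward elimination and back-substitution give m_0 = 0, m_1 = 9/10, m_2 = 0.
On [0, 3], s'(t) = b_0 + 2c_0·t + 3d_0·t² with b_0 = Δ_0 - h_0(2m_0 + m_1)/6 = -9/20, c_0 = m_0/2 = 0, d_0 = (m_1 - m_0)/(6h_0) = 1/20. So s'(0) = -9/20.

-0.4500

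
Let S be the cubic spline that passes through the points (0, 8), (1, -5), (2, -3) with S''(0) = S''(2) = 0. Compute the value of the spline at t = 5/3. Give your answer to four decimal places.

-4.7778

Let σ_i = S''(x_i). Step sizes h_i = 1, 1; slopes of the chords Δ_i = (y_(i+1) - y_i)/h_i = -13, 2.
  1·σ_0 + 4·σ_1 + 1·σ_2 = 6(Δ_1 - Δ_0) = 90
Natural end conditions: σ_0 = σ_2 = 0.
Forward elimination and back-substitution give σ_0 = 0, σ_1 = 45/2, σ_2 = 0.
On [1, 2], S(t) = -5 - 11/2·(t - 1) + 45/4·(t - 1)² - 15/4·(t - 1)³.
With (t - 1) = 2/3: S(5/3) = -43/9.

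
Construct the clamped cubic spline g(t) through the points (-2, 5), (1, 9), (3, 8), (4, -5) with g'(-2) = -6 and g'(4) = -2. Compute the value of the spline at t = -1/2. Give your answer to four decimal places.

Put M_i = g'' at the i-th knot. Here h = (3, 2, 1) and Δ = (4/3, -1/2, -13), so the interior equations h_(i-1)·M_(i-1) + 2(h_(i-1)+h_i)·M_i + h_i·M_(i+1) = 6(Δ_i − Δ_(i-1)) read
  3·M_0 + 10·M_1 + 2·M_2 = 6(Δ_1 - Δ_0) = -11
  2·M_1 + 6·M_2 + 1·M_3 = 6(Δ_2 - Δ_1) = -75
Clamped end conditions give two more equations: 2h_0·M_0 + h_0·M_1 = 6(Δ_0 - g'(-2)) = 44 and h_2·M_2 + 2h_2·M_3 = 6(g'(4) - Δ_2) = 66.
Solving: M_0 = 395/57, M_1 = 46/57, M_2 = -1136/57, M_3 = 2449/57.
On [-2, 1], g(t) = 5 - 6·(t + 2) + 395/114·(t + 2)² - 349/1026·(t + 2)³.
With (t + 2) = 3/2: g(-1/2) = 805/304.

2.6480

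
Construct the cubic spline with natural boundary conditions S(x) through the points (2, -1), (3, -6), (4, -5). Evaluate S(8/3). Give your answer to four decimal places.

-4.8889

With M_i denoting the second derivative at x_i, h_i = 1, 1, and Δ_i = (y_(i+1) − y_i)/h_i = -5, 1:
  1·M_0 + 4·M_1 + 1·M_2 = 6(Δ_1 - Δ_0) = 36
Natural end conditions: M_0 = M_2 = 0.
Solving: M_0 = 0, M_1 = 9, M_2 = 0.
On [2, 3], S(x) = -1 - 13/2·(x - 2) + 0·(x - 2)² + 3/2·(x - 2)³.
With (x - 2) = 2/3: S(8/3) = -44/9.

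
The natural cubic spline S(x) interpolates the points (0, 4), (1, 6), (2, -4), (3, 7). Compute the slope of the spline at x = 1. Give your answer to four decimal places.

With m_i denoting the second derivative at x_i, h_i = 1, 1, 1, and Δ_i = (y_(i+1) − y_i)/h_i = 2, -10, 11:
  1·m_0 + 4·m_1 + 1·m_2 = 6(Δ_1 - Δ_0) = -72
  1·m_1 + 4·m_2 + 1·m_3 = 6(Δ_2 - Δ_1) = 126
Natural end conditions: m_0 = m_3 = 0.
Solving: m_0 = 0, m_1 = -138/5, m_2 = 192/5, m_3 = 0.
On [1, 2], S'(x) = b_1 + 2c_1·(x - 1) + 3d_1·(x - 1)² with b_1 = Δ_1 - h_1(2m_1 + m_2)/6 = -36/5, c_1 = m_1/2 = -69/5, d_1 = (m_2 - m_1)/(6h_1) = 11. So S'(1) = -36/5.

-7.2000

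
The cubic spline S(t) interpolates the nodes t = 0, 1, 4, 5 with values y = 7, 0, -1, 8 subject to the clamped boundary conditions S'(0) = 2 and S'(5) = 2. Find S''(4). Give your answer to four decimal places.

7.9683

With M_i denoting the second derivative at x_i, h_i = 1, 3, 1, and Δ_i = (y_(i+1) − y_i)/h_i = -7, -1/3, 9:
  1·M_0 + 8·M_1 + 3·M_2 = 6(Δ_1 - Δ_0) = 40
  3·M_1 + 8·M_2 + 1·M_3 = 6(Δ_2 - Δ_1) = 56
Clamped end conditions give two more equations: 2h_0·M_0 + h_0·M_1 = 6(Δ_0 - S'(0)) = -54 and h_2·M_2 + 2h_2·M_3 = 6(S'(5) - Δ_2) = -42.
Hence M_0 = -1882/63, M_1 = 362/63, M_2 = 502/63, M_3 = -1574/63.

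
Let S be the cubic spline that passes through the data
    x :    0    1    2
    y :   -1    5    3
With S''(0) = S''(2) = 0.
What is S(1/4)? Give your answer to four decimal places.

0.9688

Put M_i = S'' at the i-th knot. Here h = (1, 1) and Δ = (6, -2), so the interior equations h_(i-1)·M_(i-1) + 2(h_(i-1)+h_i)·M_i + h_i·M_(i+1) = 6(Δ_i − Δ_(i-1)) read
  1·M_0 + 4·M_1 + 1·M_2 = 6(Δ_1 - Δ_0) = -48
Natural end conditions: M_0 = M_2 = 0.
Hence M_0 = 0, M_1 = -12, M_2 = 0.
On [0, 1], S(x) = -1 + 8·x + 0·x² - 2·x³.
With x = 1/4: S(1/4) = 31/32.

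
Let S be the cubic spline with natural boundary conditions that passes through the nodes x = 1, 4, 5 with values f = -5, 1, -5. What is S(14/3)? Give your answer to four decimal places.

-2.7037

Write σ_i for S''(x_i). With h_i = 3, 1 and divided differences Δ_i = 2, -6, the continuity of S' gives the tridiagonal system
  3·σ_0 + 8·σ_1 + 1·σ_2 = 6(Δ_1 - Δ_0) = -48
Natural end conditions: σ_0 = σ_2 = 0.
Hence σ_0 = 0, σ_1 = -6, σ_2 = 0.
On [4, 5], S(x) = 1 - 4·(x - 4) - 3·(x - 4)² + 1·(x - 4)³.
With (x - 4) = 2/3: S(14/3) = -73/27.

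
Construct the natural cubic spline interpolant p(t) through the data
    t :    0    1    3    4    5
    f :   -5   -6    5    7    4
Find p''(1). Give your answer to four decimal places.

8.2377

Put m_i = p'' at the i-th knot. Here h = (1, 2, 1, 1) and Δ = (-1, 11/2, 2, -3), so the interior equations h_(i-1)·m_(i-1) + 2(h_(i-1)+h_i)·m_i + h_i·m_(i+1) = 6(Δ_i − Δ_(i-1)) read
  1·m_0 + 6·m_1 + 2·m_2 = 6(Δ_1 - Δ_0) = 39
  2·m_1 + 6·m_2 + 1·m_3 = 6(Δ_2 - Δ_1) = -21
  1·m_2 + 4·m_3 + 1·m_4 = 6(Δ_3 - Δ_2) = -30
Natural end conditions: m_0 = m_4 = 0.
Forward elimination and back-substitution give m_0 = 0, m_1 = 1005/122, m_2 = -318/61, m_3 = -378/61, m_4 = 0.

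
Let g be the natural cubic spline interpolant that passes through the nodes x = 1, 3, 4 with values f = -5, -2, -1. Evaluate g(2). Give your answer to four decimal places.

-3.3750

Put σ_i = g'' at the i-th knot. Here h = (2, 1) and Δ = (3/2, 1), so the interior equations h_(i-1)·σ_(i-1) + 2(h_(i-1)+h_i)·σ_i + h_i·σ_(i+1) = 6(Δ_i − Δ_(i-1)) read
  2·σ_0 + 6·σ_1 + 1·σ_2 = 6(Δ_1 - Δ_0) = -3
Natural end conditions: σ_0 = σ_2 = 0.
Forward elimination and back-substitution give σ_0 = 0, σ_1 = -1/2, σ_2 = 0.
On [1, 3], g(x) = -5 + 5/3·(x - 1) + 0·(x - 1)² - 1/24·(x - 1)³.
With (x - 1) = 1: g(2) = -27/8.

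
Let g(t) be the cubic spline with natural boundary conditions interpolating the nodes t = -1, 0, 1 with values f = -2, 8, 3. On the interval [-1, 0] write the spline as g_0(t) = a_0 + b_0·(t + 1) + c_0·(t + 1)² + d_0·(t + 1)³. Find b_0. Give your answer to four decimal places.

13.7500

Put σ_i = g'' at the i-th knot. Here h = (1, 1) and Δ = (10, -5), so the interior equations h_(i-1)·σ_(i-1) + 2(h_(i-1)+h_i)·σ_i + h_i·σ_(i+1) = 6(Δ_i − Δ_(i-1)) read
  1·σ_0 + 4·σ_1 + 1·σ_2 = 6(Δ_1 - Δ_0) = -90
Natural end conditions: σ_0 = σ_2 = 0.
Hence σ_0 = 0, σ_1 = -45/2, σ_2 = 0.
On [-1, 0], with g_0(t) = a_0 + b_0·(t + 1) + c_0·(t + 1)² + d_0·(t + 1)³: c_0 = σ_0/2 = 0, d_0 = (σ_1 - σ_0)/(6h_0) = -15/4, b_0 = Δ_0 - h_0(2σ_0 + σ_1)/6 = 55/4.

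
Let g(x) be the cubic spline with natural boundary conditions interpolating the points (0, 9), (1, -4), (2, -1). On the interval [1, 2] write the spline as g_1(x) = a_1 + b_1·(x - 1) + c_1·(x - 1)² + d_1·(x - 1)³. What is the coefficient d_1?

Write σ_i for g''(x_i). With h_i = 1, 1 and divided differences Δ_i = -13, 3, the continuity of g' gives the tridiagonal system
  1·σ_0 + 4·σ_1 + 1·σ_2 = 6(Δ_1 - Δ_0) = 96
Natural end conditions: σ_0 = σ_2 = 0.
Forward elimination and back-substitution give σ_0 = 0, σ_1 = 24, σ_2 = 0.
On [1, 2], with g_1(x) = a_1 + b_1·(x - 1) + c_1·(x - 1)² + d_1·(x - 1)³: c_1 = σ_1/2 = 12, d_1 = (σ_2 - σ_1)/(6h_1) = -4, b_1 = Δ_1 - h_1(2σ_1 + σ_2)/6 = -5.

-4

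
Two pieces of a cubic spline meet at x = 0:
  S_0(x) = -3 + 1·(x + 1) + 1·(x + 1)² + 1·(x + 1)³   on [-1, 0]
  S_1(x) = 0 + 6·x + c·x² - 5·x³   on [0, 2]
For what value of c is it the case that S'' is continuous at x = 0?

S_0''(x) = 2 + 6·(x + 1), so S_0''(0) = 8. On the right, S_1''(0) = 2c, so c = 4.

4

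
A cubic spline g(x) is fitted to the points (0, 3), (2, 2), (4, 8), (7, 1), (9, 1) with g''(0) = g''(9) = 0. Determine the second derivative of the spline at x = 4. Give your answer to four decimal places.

Let M_i = g''(x_i). Step sizes h_i = 2, 2, 3, 2; slopes of the chords Δ_i = (y_(i+1) - y_i)/h_i = -1/2, 3, -7/3, 0.
  2·M_0 + 8·M_1 + 2·M_2 = 6(Δ_1 - Δ_0) = 21
  2·M_1 + 10·M_2 + 3·M_3 = 6(Δ_2 - Δ_1) = -32
  3·M_2 + 10·M_3 + 2·M_4 = 6(Δ_3 - Δ_2) = 14
Natural end conditions: M_0 = M_4 = 0.
Solving: M_0 = 0, M_1 = 2635/688, M_2 = -829/172, M_3 = 979/344, M_4 = 0.

-4.8198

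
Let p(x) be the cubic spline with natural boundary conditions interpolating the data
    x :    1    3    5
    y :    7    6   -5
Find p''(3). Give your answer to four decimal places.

Put M_i = p'' at the i-th knot. Here h = (2, 2) and Δ = (-1/2, -11/2), so the interior equations h_(i-1)·M_(i-1) + 2(h_(i-1)+h_i)·M_i + h_i·M_(i+1) = 6(Δ_i − Δ_(i-1)) read
  2·M_0 + 8·M_1 + 2·M_2 = 6(Δ_1 - Δ_0) = -30
Natural end conditions: M_0 = M_2 = 0.
Solving the tridiagonal system: M_0 = 0, M_1 = -15/4, M_2 = 0.

-3.7500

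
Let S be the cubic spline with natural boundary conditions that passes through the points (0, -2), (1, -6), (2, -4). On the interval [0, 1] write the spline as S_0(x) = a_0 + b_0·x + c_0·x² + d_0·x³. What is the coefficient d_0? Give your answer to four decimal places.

With M_i denoting the second derivative at x_i, h_i = 1, 1, and Δ_i = (y_(i+1) − y_i)/h_i = -4, 2:
  1·M_0 + 4·M_1 + 1·M_2 = 6(Δ_1 - Δ_0) = 36
Natural end conditions: M_0 = M_2 = 0.
Hence M_0 = 0, M_1 = 9, M_2 = 0.
On [0, 1], with S_0(x) = a_0 + b_0·x + c_0·x² + d_0·x³: c_0 = M_0/2 = 0, d_0 = (M_1 - M_0)/(6h_0) = 3/2, b_0 = Δ_0 - h_0(2M_0 + M_1)/6 = -11/2.

1.5000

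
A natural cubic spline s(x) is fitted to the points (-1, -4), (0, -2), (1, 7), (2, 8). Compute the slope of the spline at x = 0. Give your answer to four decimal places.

Let m_i = s''(x_i). Step sizes h_i = 1, 1, 1; slopes of the chords Δ_i = (y_(i+1) - y_i)/h_i = 2, 9, 1.
  1·m_0 + 4·m_1 + 1·m_2 = 6(Δ_1 - Δ_0) = 42
  1·m_1 + 4·m_2 + 1·m_3 = 6(Δ_2 - Δ_1) = -48
Natural end conditions: m_0 = m_3 = 0.
Solving: m_0 = 0, m_1 = 72/5, m_2 = -78/5, m_3 = 0.
On [0, 1], s'(x) = b_1 + 2c_1·x + 3d_1·x² with b_1 = Δ_1 - h_1(2m_1 + m_2)/6 = 34/5, c_1 = m_1/2 = 36/5, d_1 = (m_2 - m_1)/(6h_1) = -5. So s'(0) = 34/5.

6.8000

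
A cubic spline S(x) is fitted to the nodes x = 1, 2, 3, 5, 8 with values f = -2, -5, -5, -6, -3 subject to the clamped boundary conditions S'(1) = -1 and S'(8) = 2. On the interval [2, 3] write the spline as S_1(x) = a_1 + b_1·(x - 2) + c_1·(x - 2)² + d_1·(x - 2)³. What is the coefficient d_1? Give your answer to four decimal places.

-1.6034

Let M_i = S''(x_i). Step sizes h_i = 1, 1, 2, 3; slopes of the chords Δ_i = (y_(i+1) - y_i)/h_i = -3, 0, -1/2, 1.
  1·M_0 + 4·M_1 + 1·M_2 = 6(Δ_1 - Δ_0) = 18
  1·M_1 + 6·M_2 + 2·M_3 = 6(Δ_2 - Δ_1) = -3
  2·M_2 + 10·M_3 + 3·M_4 = 6(Δ_3 - Δ_2) = 9
Clamped end conditions give two more equations: 2h_0·M_0 + h_0·M_1 = 6(Δ_0 - S'(1)) = -12 and h_3·M_3 + 2h_3·M_4 = 6(S'(8) - Δ_3) = 6.
Forward elimination and back-substitution give M_0 = -2025/208, M_1 = 777/104, M_2 = -447/208, M_3 = 63/52, M_4 = 41/104.
On [2, 3], with S_1(x) = a_1 + b_1·(x - 2) + c_1·(x - 2)² + d_1·(x - 2)³: c_1 = M_1/2 = 777/208, d_1 = (M_2 - M_1)/(6h_1) = -667/416, b_1 = Δ_1 - h_1(2M_1 + M_2)/6 = -887/416.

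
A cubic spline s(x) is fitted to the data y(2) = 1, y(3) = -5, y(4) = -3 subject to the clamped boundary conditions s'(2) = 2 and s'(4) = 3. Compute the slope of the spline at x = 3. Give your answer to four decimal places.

-4.2500

Let M_i = s''(x_i). Step sizes h_i = 1, 1; slopes of the chords Δ_i = (y_(i+1) - y_i)/h_i = -6, 2.
  1·M_0 + 4·M_1 + 1·M_2 = 6(Δ_1 - Δ_0) = 48
Clamped end conditions give two more equations: 2h_0·M_0 + h_0·M_1 = 6(Δ_0 - s'(2)) = -48 and h_1·M_1 + 2h_1·M_2 = 6(s'(4) - Δ_1) = 6.
Solving the tridiagonal system: M_0 = -71/2, M_1 = 23, M_2 = -17/2.
On [3, 4], s'(x) = b_1 + 2c_1·(x - 3) + 3d_1·(x - 3)² with b_1 = Δ_1 - h_1(2M_1 + M_2)/6 = -17/4, c_1 = M_1/2 = 23/2, d_1 = (M_2 - M_1)/(6h_1) = -21/4. So s'(3) = -17/4.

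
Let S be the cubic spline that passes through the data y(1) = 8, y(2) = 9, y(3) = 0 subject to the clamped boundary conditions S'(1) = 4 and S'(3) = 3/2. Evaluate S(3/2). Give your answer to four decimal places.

With M_i denoting the second derivative at x_i, h_i = 1, 1, and Δ_i = (y_(i+1) − y_i)/h_i = 1, -9:
  1·M_0 + 4·M_1 + 1·M_2 = 6(Δ_1 - Δ_0) = -60
Clamped end conditions give two more equations: 2h_0·M_0 + h_0·M_1 = 6(Δ_0 - S'(1)) = -18 and h_1·M_1 + 2h_1·M_2 = 6(S'(3) - Δ_1) = 63.
Solving the tridiagonal system: M_0 = 19/4, M_1 = -55/2, M_2 = 181/4.
On [1, 2], S(t) = 8 + 4·(t - 1) + 19/8·(t - 1)² - 43/8·(t - 1)³.
With (t - 1) = 1/2: S(3/2) = 635/64.

9.9219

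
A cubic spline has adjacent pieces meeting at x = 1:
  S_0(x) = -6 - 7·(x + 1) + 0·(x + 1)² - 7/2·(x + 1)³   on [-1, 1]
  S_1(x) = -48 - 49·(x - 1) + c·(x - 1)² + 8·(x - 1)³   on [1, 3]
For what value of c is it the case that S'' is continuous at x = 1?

-21

S_0''(x) = 0 - 21·(x + 1), so S_0''(1) = -42. On the right, S_1''(1) = 2c, so c = -21.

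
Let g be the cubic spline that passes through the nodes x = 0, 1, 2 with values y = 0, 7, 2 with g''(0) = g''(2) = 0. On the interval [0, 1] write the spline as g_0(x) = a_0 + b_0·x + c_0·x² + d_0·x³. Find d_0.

-3

With σ_i denoting the second derivative at x_i, h_i = 1, 1, and Δ_i = (y_(i+1) − y_i)/h_i = 7, -5:
  1·σ_0 + 4·σ_1 + 1·σ_2 = 6(Δ_1 - Δ_0) = -72
Natural end conditions: σ_0 = σ_2 = 0.
Forward elimination and back-substitution give σ_0 = 0, σ_1 = -18, σ_2 = 0.
On [0, 1], with g_0(x) = a_0 + b_0·x + c_0·x² + d_0·x³: c_0 = σ_0/2 = 0, d_0 = (σ_1 - σ_0)/(6h_0) = -3, b_0 = Δ_0 - h_0(2σ_0 + σ_1)/6 = 10.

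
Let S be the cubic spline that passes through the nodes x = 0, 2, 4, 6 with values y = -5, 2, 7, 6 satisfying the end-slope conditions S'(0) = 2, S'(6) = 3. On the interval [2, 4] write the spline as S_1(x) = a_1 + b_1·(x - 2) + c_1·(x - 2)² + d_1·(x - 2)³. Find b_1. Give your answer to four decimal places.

4.0667

With σ_i denoting the second derivative at x_i, h_i = 2, 2, 2, and Δ_i = (y_(i+1) − y_i)/h_i = 7/2, 5/2, -1/2:
  2·σ_0 + 8·σ_1 + 2·σ_2 = 6(Δ_1 - Δ_0) = -6
  2·σ_1 + 8·σ_2 + 2·σ_3 = 6(Δ_2 - Δ_1) = -18
Clamped end conditions give two more equations: 2h_0·σ_0 + h_0·σ_1 = 6(Δ_0 - S'(0)) = 9 and h_2·σ_2 + 2h_2·σ_3 = 6(S'(6) - Δ_2) = 21.
Hence σ_0 = 73/30, σ_1 = -11/30, σ_2 = -119/30, σ_3 = 217/30.
On [2, 4], with S_1(x) = a_1 + b_1·(x - 2) + c_1·(x - 2)² + d_1·(x - 2)³: c_1 = σ_1/2 = -11/60, d_1 = (σ_2 - σ_1)/(6h_1) = -3/10, b_1 = Δ_1 - h_1(2σ_1 + σ_2)/6 = 61/15.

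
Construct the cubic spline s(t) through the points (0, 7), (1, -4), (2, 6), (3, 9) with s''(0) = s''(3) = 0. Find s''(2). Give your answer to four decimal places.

-19.6000

Let M_i = s''(x_i). Step sizes h_i = 1, 1, 1; slopes of the chords Δ_i = (y_(i+1) - y_i)/h_i = -11, 10, 3.
  1·M_0 + 4·M_1 + 1·M_2 = 6(Δ_1 - Δ_0) = 126
  1·M_1 + 4·M_2 + 1·M_3 = 6(Δ_2 - Δ_1) = -42
Natural end conditions: M_0 = M_3 = 0.
Solving the tridiagonal system: M_0 = 0, M_1 = 182/5, M_2 = -98/5, M_3 = 0.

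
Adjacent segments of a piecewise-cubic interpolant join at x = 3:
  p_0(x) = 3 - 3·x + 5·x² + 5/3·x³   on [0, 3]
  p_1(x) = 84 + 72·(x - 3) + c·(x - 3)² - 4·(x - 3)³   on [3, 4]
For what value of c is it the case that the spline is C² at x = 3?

p_0''(x) = 10 + 10·x, so p_0''(3) = 40. On the right, p_1''(3) = 2c, so c = 20.

20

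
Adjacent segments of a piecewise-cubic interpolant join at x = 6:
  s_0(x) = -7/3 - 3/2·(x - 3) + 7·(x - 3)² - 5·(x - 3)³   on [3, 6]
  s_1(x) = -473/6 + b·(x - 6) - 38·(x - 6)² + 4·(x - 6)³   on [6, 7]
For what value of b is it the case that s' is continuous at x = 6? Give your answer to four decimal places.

s_0'(x) = -3/2 + 14·(x - 3) - 15·(x - 3)², so s_0'(6) = -189/2. On the right, s_1'(6) = b, so b = -189/2.

-94.5000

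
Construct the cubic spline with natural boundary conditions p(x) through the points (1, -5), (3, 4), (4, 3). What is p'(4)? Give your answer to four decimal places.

Put M_i = p'' at the i-th knot. Here h = (2, 1) and Δ = (9/2, -1), so the interior equations h_(i-1)·M_(i-1) + 2(h_(i-1)+h_i)·M_i + h_i·M_(i+1) = 6(Δ_i − Δ_(i-1)) read
  2·M_0 + 6·M_1 + 1·M_2 = 6(Δ_1 - Δ_0) = -33
Natural end conditions: M_0 = M_2 = 0.
Forward elimination and back-substitution give M_0 = 0, M_1 = -11/2, M_2 = 0.
On [3, 4], p'(x) = b_1 + 2c_1·(x - 3) + 3d_1·(x - 3)² with b_1 = Δ_1 - h_1(2M_1 + M_2)/6 = 5/6, c_1 = M_1/2 = -11/4, d_1 = (M_2 - M_1)/(6h_1) = 11/12. So p'(4) = -23/12.

-1.9167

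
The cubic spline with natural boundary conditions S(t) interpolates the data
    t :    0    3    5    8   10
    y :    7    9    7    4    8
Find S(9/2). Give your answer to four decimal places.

Write M_i for S''(x_i). With h_i = 3, 2, 3, 2 and divided differences Δ_i = 2/3, -1, -1, 2, the continuity of S' gives the tridiagonal system
  3·M_0 + 10·M_1 + 2·M_2 = 6(Δ_1 - Δ_0) = -10
  2·M_1 + 10·M_2 + 3·M_3 = 6(Δ_2 - Δ_1) = 0
  3·M_2 + 10·M_3 + 2·M_4 = 6(Δ_3 - Δ_2) = 18
Natural end conditions: M_0 = M_4 = 0.
Solving the tridiagonal system: M_0 = 0, M_1 = -401/435, M_2 = -34/87, M_3 = 278/145, M_4 = 0.
On [3, 5], S(t) = 9 - 37/145·(t - 3) - 401/870·(t - 3)² + 77/1740·(t - 3)³.
With (t - 3) = 3/2: S(9/2) = 7173/928.

7.7295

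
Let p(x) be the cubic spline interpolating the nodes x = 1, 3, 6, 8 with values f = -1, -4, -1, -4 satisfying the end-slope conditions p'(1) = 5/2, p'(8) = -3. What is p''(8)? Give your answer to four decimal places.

Let m_i = p''(x_i). Step sizes h_i = 2, 3, 2; slopes of the chords Δ_i = (y_(i+1) - y_i)/h_i = -3/2, 1, -3/2.
  2·m_0 + 10·m_1 + 3·m_2 = 6(Δ_1 - Δ_0) = 15
  3·m_1 + 10·m_2 + 2·m_3 = 6(Δ_2 - Δ_1) = -15
Clamped end conditions give two more equations: 2h_0·m_0 + h_0·m_1 = 6(Δ_0 - p'(1)) = -24 and h_2·m_2 + 2h_2·m_3 = 6(p'(8) - Δ_2) = -9.
Forward elimination and back-substitution give m_0 = -253/32, m_1 = 61/16, m_2 = -39/16, m_3 = -33/32.

-1.0313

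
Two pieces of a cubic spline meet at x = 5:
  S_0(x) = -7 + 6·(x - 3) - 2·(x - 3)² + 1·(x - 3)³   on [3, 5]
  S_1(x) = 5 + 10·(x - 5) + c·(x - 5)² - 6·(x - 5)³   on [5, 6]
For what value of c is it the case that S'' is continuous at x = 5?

4

S_0''(x) = -4 + 6·(x - 3), so S_0''(5) = 8. On the right, S_1''(5) = 2c, so c = 4.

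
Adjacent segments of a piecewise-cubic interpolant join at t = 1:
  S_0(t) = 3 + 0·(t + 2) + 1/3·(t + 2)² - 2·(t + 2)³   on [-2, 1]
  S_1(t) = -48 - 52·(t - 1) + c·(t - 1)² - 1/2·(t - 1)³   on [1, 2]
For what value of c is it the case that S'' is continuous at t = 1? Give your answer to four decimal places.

S_0''(t) = 2/3 - 12·(t + 2), so S_0''(1) = -106/3. On the right, S_1''(1) = 2c, so c = -53/3.

-17.6667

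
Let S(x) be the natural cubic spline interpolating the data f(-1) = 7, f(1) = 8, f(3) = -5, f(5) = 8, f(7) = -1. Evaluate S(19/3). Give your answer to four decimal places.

4.3704

Put M_i = S'' at the i-th knot. Here h = (2, 2, 2, 2) and Δ = (1/2, -13/2, 13/2, -9/2), so the interior equations h_(i-1)·M_(i-1) + 2(h_(i-1)+h_i)·M_i + h_i·M_(i+1) = 6(Δ_i − Δ_(i-1)) read
  2·M_0 + 8·M_1 + 2·M_2 = 6(Δ_1 - Δ_0) = -42
  2·M_1 + 8·M_2 + 2·M_3 = 6(Δ_2 - Δ_1) = 78
  2·M_2 + 8·M_3 + 2·M_4 = 6(Δ_3 - Δ_2) = -66
Natural end conditions: M_0 = M_4 = 0.
Hence M_0 = 0, M_1 = -9, M_2 = 15, M_3 = -12, M_4 = 0.
On [5, 7], S(x) = 8 + 7/2·(x - 5) - 6·(x - 5)² + 1·(x - 5)³.
With (x - 5) = 4/3: S(19/3) = 118/27.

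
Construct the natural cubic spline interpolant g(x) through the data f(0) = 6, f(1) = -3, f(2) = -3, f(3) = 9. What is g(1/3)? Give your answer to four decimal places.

Put M_i = g'' at the i-th knot. Here h = (1, 1, 1) and Δ = (-9, 0, 12), so the interior equations h_(i-1)·M_(i-1) + 2(h_(i-1)+h_i)·M_i + h_i·M_(i+1) = 6(Δ_i − Δ_(i-1)) read
  1·M_0 + 4·M_1 + 1·M_2 = 6(Δ_1 - Δ_0) = 54
  1·M_1 + 4·M_2 + 1·M_3 = 6(Δ_2 - Δ_1) = 72
Natural end conditions: M_0 = M_3 = 0.
Solving the tridiagonal system: M_0 = 0, M_1 = 48/5, M_2 = 78/5, M_3 = 0.
On [0, 1], g(x) = 6 - 53/5·x + 0·x² + 8/5·x³.
With x = 1/3: g(1/3) = 341/135.

2.5259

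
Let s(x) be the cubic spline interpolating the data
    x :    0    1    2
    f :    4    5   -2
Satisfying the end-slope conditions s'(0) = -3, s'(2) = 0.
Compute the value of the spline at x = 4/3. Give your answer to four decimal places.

Put M_i = s'' at the i-th knot. Here h = (1, 1) and Δ = (1, -7), so the interior equations h_(i-1)·M_(i-1) + 2(h_(i-1)+h_i)·M_i + h_i·M_(i+1) = 6(Δ_i − Δ_(i-1)) read
  1·M_0 + 4·M_1 + 1·M_2 = 6(Δ_1 - Δ_0) = -48
Clamped end conditions give two more equations: 2h_0·M_0 + h_0·M_1 = 6(Δ_0 - s'(0)) = 24 and h_1·M_1 + 2h_1·M_2 = 6(s'(2) - Δ_1) = 42.
Solving the tridiagonal system: M_0 = 51/2, M_1 = -27, M_2 = 69/2.
On [1, 2], s(x) = 5 - 15/4·(x - 1) - 27/2·(x - 1)² + 41/4·(x - 1)³.
With (x - 1) = 1/3: s(4/3) = 71/27.

2.6296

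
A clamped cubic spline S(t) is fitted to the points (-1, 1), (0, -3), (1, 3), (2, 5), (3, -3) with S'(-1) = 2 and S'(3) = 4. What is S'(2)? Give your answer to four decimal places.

Put m_i = S'' at the i-th knot. Here h = (1, 1, 1, 1) and Δ = (-4, 6, 2, -8), so the interior equations h_(i-1)·m_(i-1) + 2(h_(i-1)+h_i)·m_i + h_i·m_(i+1) = 6(Δ_i − Δ_(i-1)) read
  1·m_0 + 4·m_1 + 1·m_2 = 6(Δ_1 - Δ_0) = 60
  1·m_1 + 4·m_2 + 1·m_3 = 6(Δ_2 - Δ_1) = -24
  1·m_2 + 4·m_3 + 1·m_4 = 6(Δ_3 - Δ_2) = -60
Clamped end conditions give two more equations: 2h_0·m_0 + h_0·m_1 = 6(Δ_0 - S'(-1)) = -36 and h_3·m_3 + 2h_3·m_4 = 6(S'(3) - Δ_3) = 72.
Hence m_0 = -419/14, m_1 = 167/7, m_2 = -11/2, m_3 = -181/7, m_4 = 685/14.
On [2, 3], S'(t) = b_3 + 2c_3·(t - 2) + 3d_3·(t - 2)² with b_3 = Δ_3 - h_3(2m_3 + m_4)/6 = -211/28, c_3 = m_3/2 = -181/14, d_3 = (m_4 - m_3)/(6h_3) = 349/28. So S'(2) = -211/28.

-7.5357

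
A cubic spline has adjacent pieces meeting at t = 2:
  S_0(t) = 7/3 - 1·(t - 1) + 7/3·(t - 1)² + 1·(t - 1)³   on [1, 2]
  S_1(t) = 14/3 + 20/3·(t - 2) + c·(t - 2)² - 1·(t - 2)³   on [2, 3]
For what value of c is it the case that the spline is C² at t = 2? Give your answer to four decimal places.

S_0''(t) = 14/3 + 6·(t - 1), so S_0''(2) = 32/3. On the right, S_1''(2) = 2c, so c = 16/3.

5.3333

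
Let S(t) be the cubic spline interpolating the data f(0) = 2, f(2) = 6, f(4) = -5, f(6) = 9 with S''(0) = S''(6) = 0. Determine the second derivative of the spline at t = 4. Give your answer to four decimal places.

Write σ_i for S''(x_i). With h_i = 2, 2, 2 and divided differences Δ_i = 2, -11/2, 7, the continuity of S' gives the tridiagonal system
  2·σ_0 + 8·σ_1 + 2·σ_2 = 6(Δ_1 - Δ_0) = -45
  2·σ_1 + 8·σ_2 + 2·σ_3 = 6(Δ_2 - Δ_1) = 75
Natural end conditions: σ_0 = σ_3 = 0.
Solving: σ_0 = 0, σ_1 = -17/2, σ_2 = 23/2, σ_3 = 0.

11.5000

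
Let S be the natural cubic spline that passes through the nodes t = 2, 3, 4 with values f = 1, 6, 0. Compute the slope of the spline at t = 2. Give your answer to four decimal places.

7.7500

Let M_i = S''(x_i). Step sizes h_i = 1, 1; slopes of the chords Δ_i = (y_(i+1) - y_i)/h_i = 5, -6.
  1·M_0 + 4·M_1 + 1·M_2 = 6(Δ_1 - Δ_0) = -66
Natural end conditions: M_0 = M_2 = 0.
Solving: M_0 = 0, M_1 = -33/2, M_2 = 0.
On [2, 3], S'(t) = b_0 + 2c_0·(t - 2) + 3d_0·(t - 2)² with b_0 = Δ_0 - h_0(2M_0 + M_1)/6 = 31/4, c_0 = M_0/2 = 0, d_0 = (M_1 - M_0)/(6h_0) = -11/4. So S'(2) = 31/4.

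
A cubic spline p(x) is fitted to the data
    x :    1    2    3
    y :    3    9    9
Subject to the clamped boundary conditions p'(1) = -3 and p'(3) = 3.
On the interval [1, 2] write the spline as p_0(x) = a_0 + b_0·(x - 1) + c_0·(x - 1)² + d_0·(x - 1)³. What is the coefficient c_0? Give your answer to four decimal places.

19.5000

Write m_i for p''(x_i). With h_i = 1, 1 and divided differences Δ_i = 6, 0, the continuity of p' gives the tridiagonal system
  1·m_0 + 4·m_1 + 1·m_2 = 6(Δ_1 - Δ_0) = -36
Clamped end conditions give two more equations: 2h_0·m_0 + h_0·m_1 = 6(Δ_0 - p'(1)) = 54 and h_1·m_1 + 2h_1·m_2 = 6(p'(3) - Δ_1) = 18.
Solving the tridiagonal system: m_0 = 39, m_1 = -24, m_2 = 21.
On [1, 2], with p_0(x) = a_0 + b_0·(x - 1) + c_0·(x - 1)² + d_0·(x - 1)³: c_0 = m_0/2 = 39/2, d_0 = (m_1 - m_0)/(6h_0) = -21/2, b_0 = Δ_0 - h_0(2m_0 + m_1)/6 = -3.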